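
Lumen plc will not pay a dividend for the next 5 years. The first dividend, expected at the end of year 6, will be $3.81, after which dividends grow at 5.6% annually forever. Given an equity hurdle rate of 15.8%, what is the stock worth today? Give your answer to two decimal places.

$17.94

Deferred-dividend DDM. At t=5 the remaining stream is a growing perpetuity with first payment D_6 = 3.81.
V_5 = D_6/(r−g) = 3.81/(0.158−0.056) = 37.3529
P₀ = V_5/(1+r)^5 = 37.3529/(1+0.158)^5 = 17.9383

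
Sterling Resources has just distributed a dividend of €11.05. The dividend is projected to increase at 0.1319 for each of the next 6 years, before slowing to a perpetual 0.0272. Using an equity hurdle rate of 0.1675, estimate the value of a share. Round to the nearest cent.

€126.76

Two-stage DDM. Project D₁…D_6 at 0.1319, terminal growth 0.0272, discount at r = 0.1675.
D_1 = 12.5075
D_2 = 14.1572
D_3 = 16.0246
D_4 = 18.1382
D_5 = 20.5306
D_6 = 23.2386
Terminal value at t=6: TV = D_7/(r−g) = 23.8707/(0.1675−0.0272) = 170.1406
P₀ = 12.5075/(1+0.1675)^1 + 14.1572/(1+0.1675)^2 + 16.0246/(1+0.1675)^3 + 18.1382/(1+0.1675)^4 + 20.5306/(1+0.1675)^5 + 23.2386/(1+0.1675)^6 + 170.1406/(1+0.1675)^6 = 126.7572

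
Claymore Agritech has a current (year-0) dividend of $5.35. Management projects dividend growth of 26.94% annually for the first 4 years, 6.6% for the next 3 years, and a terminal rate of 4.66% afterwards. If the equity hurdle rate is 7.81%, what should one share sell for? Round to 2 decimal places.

$393.17

Three-stage DDM. Project D₁…D_7; terminal Gordon value at t=7 with g = 0.0466; discount at r = 0.0781.
D_1 = 6.7913
D_2 = 8.6209
D_3 = 10.9433
D_4 = 13.8915
D_5 = 14.8083
D_6 = 15.7856
D_7 = 16.8275
TV_7 = 17.6117/(0.0781−0.0466) = 559.1001
P₀ = Σ Dₜ/(1+r)ᵗ + TV_7/(1+r)^7 = 393.1689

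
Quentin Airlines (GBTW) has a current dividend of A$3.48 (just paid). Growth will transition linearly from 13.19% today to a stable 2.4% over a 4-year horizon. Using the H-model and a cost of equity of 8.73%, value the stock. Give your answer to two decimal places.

H-model: P₀ = D₀[(1+g_L) + H(g_S−g_L)]/(r−g_L), with H = 4/2 = 2.
P₀ = 3.48 × [(1+0.024) + 2×(0.1319−0.024)] / (0.0873−0.024)
   = 3.48 × 1.2398 / 0.0633 = 68.1596

A$68.16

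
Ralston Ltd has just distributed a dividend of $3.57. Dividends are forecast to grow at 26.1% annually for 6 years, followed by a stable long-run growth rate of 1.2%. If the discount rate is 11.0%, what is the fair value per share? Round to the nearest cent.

$113.52

Two-stage DDM. Project D₁…D_6 at 0.261, terminal growth 0.012, discount at r = 0.11.
D_1 = 4.5018
D_2 = 5.6767
D_3 = 7.1584
D_4 = 9.0267
D_5 = 11.3827
D_6 = 14.3535
Terminal value at t=6: TV = D_7/(r−g) = 14.5258/(0.11−0.012) = 148.2222
P₀ = 4.5018/(1+0.11)^1 + 5.6767/(1+0.11)^2 + 7.1584/(1+0.11)^3 + 9.0267/(1+0.11)^4 + 11.3827/(1+0.11)^5 + 14.3535/(1+0.11)^6 + 148.2222/(1+0.11)^6 = 113.5180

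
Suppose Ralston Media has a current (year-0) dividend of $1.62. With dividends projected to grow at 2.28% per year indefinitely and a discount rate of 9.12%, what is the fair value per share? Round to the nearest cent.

$24.22

Gordon growth model: P₀ = D₁/(r − g). D₁ = 1.62 × (1 + 0.0228) = 1.6569.
P₀ = 1.6569 / (0.0912 − 0.0228) = 1.6569 / 0.0684 = 24.2242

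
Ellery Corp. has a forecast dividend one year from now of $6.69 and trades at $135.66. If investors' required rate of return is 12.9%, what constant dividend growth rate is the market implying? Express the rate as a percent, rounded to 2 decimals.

From P₀ = D₁/(r − g), the implied growth is g = r − D₁/P₀.
g = 0.129 − 6.69/135.66 = 0.129 − 0.04931 = 0.07969

7.97%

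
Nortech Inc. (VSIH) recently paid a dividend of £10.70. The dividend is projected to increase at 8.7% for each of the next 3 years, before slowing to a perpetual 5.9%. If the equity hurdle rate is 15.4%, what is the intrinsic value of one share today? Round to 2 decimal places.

£128.20

Two-stage DDM. Project D₁…D_3 at 0.087, terminal growth 0.059, discount at r = 0.154.
D_1 = 11.6309
D_2 = 12.6428
D_3 = 13.7427
Terminal value at t=3: TV = D_4/(r−g) = 14.5535/(0.154−0.059) = 153.1951
P₀ = 11.6309/(1+0.154)^1 + 12.6428/(1+0.154)^2 + 13.7427/(1+0.154)^3 + 153.1951/(1+0.154)^3 = 128.1992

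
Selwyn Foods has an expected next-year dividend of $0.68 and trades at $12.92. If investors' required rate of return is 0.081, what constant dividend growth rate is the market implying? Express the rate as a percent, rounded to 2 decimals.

2.84%

From P₀ = D₁/(r − g), the implied growth is g = r − D₁/P₀.
g = 0.081 − 0.68/12.92 = 0.081 − 0.05263 = 0.02837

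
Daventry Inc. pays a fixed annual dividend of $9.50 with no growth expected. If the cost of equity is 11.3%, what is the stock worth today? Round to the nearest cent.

$84.07

Zero-growth DDM (perpetuity): P₀ = D/r = 9.50 / 0.113 = 84.0708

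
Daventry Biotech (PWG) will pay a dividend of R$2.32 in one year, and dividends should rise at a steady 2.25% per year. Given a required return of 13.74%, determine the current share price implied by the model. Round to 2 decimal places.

Gordon growth model: P₀ = D₁/(r − g), with D₁ = 2.32 given directly.
P₀ = 2.3200 / (0.1374 − 0.0225) = 2.3200 / 0.1149 = 20.1915

R$20.19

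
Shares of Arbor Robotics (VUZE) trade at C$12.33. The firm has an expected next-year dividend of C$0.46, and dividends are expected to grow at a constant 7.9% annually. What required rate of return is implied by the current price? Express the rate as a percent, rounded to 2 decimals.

Rearranging the constant-growth DDM: r = D₁/P₀ + g.
r = 0.4600 / 12.33 + 0.079 = 0.03731 + 0.079 = 0.11631

11.63%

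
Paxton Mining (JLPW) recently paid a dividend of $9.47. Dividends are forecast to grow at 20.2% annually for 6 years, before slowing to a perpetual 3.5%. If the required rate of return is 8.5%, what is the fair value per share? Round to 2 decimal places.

$444.95

Two-stage DDM. Project D₁…D_6 at 0.202, terminal growth 0.035, discount at r = 0.085.
D_1 = 11.3829
D_2 = 13.6823
D_3 = 16.4461
D_4 = 19.7682
D_5 = 23.7614
D_6 = 28.5612
Terminal value at t=6: TV = D_7/(r−g) = 29.5609/(0.085−0.035) = 591.2173
P₀ = 11.3829/(1+0.085)^1 + 13.6823/(1+0.085)^2 + 16.4461/(1+0.085)^3 + 19.7682/(1+0.085)^4 + 23.7614/(1+0.085)^5 + 28.5612/(1+0.085)^6 + 591.2173/(1+0.085)^6 = 444.9464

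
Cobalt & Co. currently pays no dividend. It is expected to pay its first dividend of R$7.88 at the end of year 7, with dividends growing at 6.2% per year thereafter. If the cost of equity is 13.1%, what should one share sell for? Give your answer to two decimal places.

Deferred-dividend DDM. At t=6 the remaining stream is a growing perpetuity with first payment D_7 = 7.88.
V_6 = D_7/(r−g) = 7.88/(0.131−0.062) = 114.2029
P₀ = V_6/(1+r)^6 = 114.2029/(1+0.131)^6 = 54.5634

R$54.56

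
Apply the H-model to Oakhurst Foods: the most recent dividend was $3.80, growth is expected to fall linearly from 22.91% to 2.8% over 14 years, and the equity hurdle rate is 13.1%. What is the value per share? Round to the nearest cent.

H-model: P₀ = D₀[(1+g_L) + H(g_S−g_L)]/(r−g_L), with H = 14/2 = 7.
P₀ = 3.80 × [(1+0.028) + 7×(0.2291−0.028)] / (0.131−0.028)
   = 3.80 × 2.4357 / 0.103 = 89.8608

$89.86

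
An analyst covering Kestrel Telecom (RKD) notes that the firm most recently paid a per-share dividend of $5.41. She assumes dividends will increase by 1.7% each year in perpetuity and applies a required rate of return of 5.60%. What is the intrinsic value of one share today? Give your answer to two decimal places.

Gordon growth model: P₀ = D₁/(r − g). D₁ = 5.41 × (1 + 0.017) = 5.5020.
P₀ = 5.5020 / (0.056 − 0.017) = 5.5020 / 0.039 = 141.0762

$141.08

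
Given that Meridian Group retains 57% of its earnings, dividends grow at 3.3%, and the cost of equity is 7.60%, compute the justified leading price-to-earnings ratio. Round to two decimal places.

10.00

Payout ratio b = 1 − 0.57 = 0.43.
Justified leading P/E = b/(r−g) = 0.43/(0.076−0.033) = 10.0000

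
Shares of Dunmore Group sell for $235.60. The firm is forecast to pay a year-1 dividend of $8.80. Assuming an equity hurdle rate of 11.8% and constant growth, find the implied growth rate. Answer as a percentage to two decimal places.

8.06%

From P₀ = D₁/(r − g), the implied growth is g = r − D₁/P₀.
g = 0.118 − 8.80/235.60 = 0.118 − 0.03735 = 0.08065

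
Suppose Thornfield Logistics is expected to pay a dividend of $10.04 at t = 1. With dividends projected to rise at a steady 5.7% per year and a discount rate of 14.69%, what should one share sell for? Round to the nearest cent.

Gordon growth model: P₀ = D₁/(r − g), with D₁ = 10.04 given directly.
P₀ = 10.0400 / (0.1469 − 0.057) = 10.0400 / 0.0899 = 111.6796

$111.68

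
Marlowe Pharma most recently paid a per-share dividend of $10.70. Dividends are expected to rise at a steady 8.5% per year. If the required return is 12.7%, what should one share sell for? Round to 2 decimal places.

$276.42

Gordon growth model: P₀ = D₁/(r − g). D₁ = 10.70 × (1 + 0.085) = 11.6095.
P₀ = 11.6095 / (0.127 − 0.085) = 11.6095 / 0.042 = 276.4167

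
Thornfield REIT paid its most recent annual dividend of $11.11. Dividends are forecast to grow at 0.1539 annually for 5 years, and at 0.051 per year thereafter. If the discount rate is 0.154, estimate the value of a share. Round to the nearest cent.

Two-stage DDM. Project D₁…D_5 at 0.1539, terminal growth 0.051, discount at r = 0.154.
D_1 = 12.8198
D_2 = 14.7928
D_3 = 17.0694
D_4 = 19.6964
D_5 = 22.7277
Terminal value at t=5: TV = D_6/(r−g) = 23.8868/(0.154−0.051) = 231.9105
P₀ = 12.8198/(1+0.154)^1 + 14.7928/(1+0.154)^2 + 17.0694/(1+0.154)^3 + 19.6964/(1+0.154)^4 + 22.7277/(1+0.154)^5 + 231.9105/(1+0.154)^5 = 168.8516

$168.85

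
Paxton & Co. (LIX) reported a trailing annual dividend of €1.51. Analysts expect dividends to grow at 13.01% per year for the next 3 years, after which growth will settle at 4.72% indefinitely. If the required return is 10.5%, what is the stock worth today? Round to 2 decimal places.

Two-stage DDM. Project D₁…D_3 at 0.1301, terminal growth 0.0472, discount at r = 0.105.
D_1 = 1.7065
D_2 = 1.9285
D_3 = 2.1794
Terminal value at t=3: TV = D_4/(r−g) = 2.2822/(0.105−0.0472) = 39.4847
P₀ = 1.7065/(1+0.105)^1 + 1.9285/(1+0.105)^2 + 2.1794/(1+0.105)^3 + 39.4847/(1+0.105)^3 = 34.0035

€34.00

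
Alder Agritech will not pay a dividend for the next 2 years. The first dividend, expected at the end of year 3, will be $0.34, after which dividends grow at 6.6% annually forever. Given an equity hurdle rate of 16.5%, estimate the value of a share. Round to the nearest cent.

Deferred-dividend DDM. At t=2 the remaining stream is a growing perpetuity with first payment D_3 = 0.34.
V_2 = D_3/(r−g) = 0.34/(0.165−0.066) = 3.4343
P₀ = V_2/(1+r)^2 = 3.4343/(1+0.165)^2 = 2.5304

$2.53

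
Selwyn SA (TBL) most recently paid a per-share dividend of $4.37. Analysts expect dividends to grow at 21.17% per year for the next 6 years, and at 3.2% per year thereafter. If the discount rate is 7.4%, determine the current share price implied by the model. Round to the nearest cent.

$262.29

Two-stage DDM. Project D₁…D_6 at 0.2117, terminal growth 0.032, discount at r = 0.074.
D_1 = 5.2951
D_2 = 6.4161
D_3 = 7.7744
D_4 = 9.4202
D_5 = 11.4145
D_6 = 13.8310
Terminal value at t=6: TV = D_7/(r−g) = 14.2735/(0.074−0.032) = 339.8463
P₀ = 5.2951/(1+0.074)^1 + 6.4161/(1+0.074)^2 + 7.7744/(1+0.074)^3 + 9.4202/(1+0.074)^4 + 11.4145/(1+0.074)^5 + 13.8310/(1+0.074)^6 + 339.8463/(1+0.074)^6 = 262.2889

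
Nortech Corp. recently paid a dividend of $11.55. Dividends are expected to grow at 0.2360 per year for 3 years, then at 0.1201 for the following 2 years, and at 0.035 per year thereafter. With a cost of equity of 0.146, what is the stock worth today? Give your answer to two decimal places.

Three-stage DDM. Project D₁…D_5; terminal Gordon value at t=5 with g = 0.035; discount at r = 0.146.
D_1 = 14.2758
D_2 = 17.6449
D_3 = 21.8091
D_4 = 24.4284
D_5 = 27.3622
TV_5 = 28.3199/(0.146−0.035) = 255.1340
P₀ = Σ Dₜ/(1+r)ᵗ + TV_5/(1+r)^5 = 197.4648

$197.46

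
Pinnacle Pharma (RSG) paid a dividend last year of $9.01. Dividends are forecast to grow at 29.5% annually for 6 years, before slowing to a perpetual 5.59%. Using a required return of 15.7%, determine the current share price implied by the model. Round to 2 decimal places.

Two-stage DDM. Project D₁…D_6 at 0.295, terminal growth 0.0559, discount at r = 0.157.
D_1 = 11.6679
D_2 = 15.1100
D_3 = 19.5674
D_4 = 25.3398
D_5 = 32.8151
D_6 = 42.4955
Terminal value at t=6: TV = D_7/(r−g) = 44.8710/(0.157−0.0559) = 443.8283
P₀ = 11.6679/(1+0.157)^1 + 15.1100/(1+0.157)^2 + 19.5674/(1+0.157)^3 + 25.3398/(1+0.157)^4 + 32.8151/(1+0.157)^5 + 42.4955/(1+0.157)^6 + 443.8283/(1+0.157)^6 = 266.7074

$266.71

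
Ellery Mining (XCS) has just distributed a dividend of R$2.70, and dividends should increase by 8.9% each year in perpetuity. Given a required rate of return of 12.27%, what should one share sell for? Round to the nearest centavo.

Gordon growth model: P₀ = D₁/(r − g). D₁ = 2.70 × (1 + 0.089) = 2.9403.
P₀ = 2.9403 / (0.1227 − 0.089) = 2.9403 / 0.0337 = 87.2493

R$87.25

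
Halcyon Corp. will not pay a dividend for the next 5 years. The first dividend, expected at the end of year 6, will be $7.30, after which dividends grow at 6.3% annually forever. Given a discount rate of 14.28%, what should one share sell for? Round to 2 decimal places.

$46.93

Deferred-dividend DDM. At t=5 the remaining stream is a growing perpetuity with first payment D_6 = 7.30.
V_5 = D_6/(r−g) = 7.30/(0.1428−0.063) = 91.4787
P₀ = V_5/(1+r)^5 = 91.4787/(1+0.1428)^5 = 46.9320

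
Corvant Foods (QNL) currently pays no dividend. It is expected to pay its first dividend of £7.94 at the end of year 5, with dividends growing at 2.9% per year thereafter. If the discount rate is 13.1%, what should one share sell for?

£47.57

Deferred-dividend DDM. At t=4 the remaining stream is a growing perpetuity with first payment D_5 = 7.94.
V_4 = D_5/(r−g) = 7.94/(0.131−0.029) = 77.8431
P₀ = V_4/(1+r)^4 = 77.8431/(1+0.131)^4 = 47.5740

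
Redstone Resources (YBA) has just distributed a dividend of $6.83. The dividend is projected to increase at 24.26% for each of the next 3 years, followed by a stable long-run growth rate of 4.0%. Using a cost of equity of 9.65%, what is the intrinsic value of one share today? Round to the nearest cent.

Two-stage DDM. Project D₁…D_3 at 0.2426, terminal growth 0.04, discount at r = 0.0965.
D_1 = 8.4870
D_2 = 10.5459
D_3 = 13.1043
Terminal value at t=3: TV = D_4/(r−g) = 13.6285/(0.0965−0.04) = 241.2124
P₀ = 8.4870/(1+0.0965)^1 + 10.5459/(1+0.0965)^2 + 13.1043/(1+0.0965)^3 + 241.2124/(1+0.0965)^3 = 209.4189

$209.42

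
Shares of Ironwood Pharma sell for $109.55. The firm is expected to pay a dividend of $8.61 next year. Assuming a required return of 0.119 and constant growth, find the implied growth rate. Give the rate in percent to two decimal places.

4.04%

From P₀ = D₁/(r − g), the implied growth is g = r − D₁/P₀.
g = 0.119 − 8.61/109.55 = 0.119 − 0.07859 = 0.04041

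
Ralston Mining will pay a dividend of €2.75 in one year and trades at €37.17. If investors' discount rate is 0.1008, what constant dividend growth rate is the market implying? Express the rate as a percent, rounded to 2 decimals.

2.68%

From P₀ = D₁/(r − g), the implied growth is g = r − D₁/P₀.
g = 0.1008 − 2.75/37.17 = 0.1008 − 0.07398 = 0.02682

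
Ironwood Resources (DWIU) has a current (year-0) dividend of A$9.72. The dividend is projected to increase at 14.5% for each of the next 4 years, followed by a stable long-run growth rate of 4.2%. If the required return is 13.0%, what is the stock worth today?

A$161.52

Two-stage DDM. Project D₁…D_4 at 0.145, terminal growth 0.042, discount at r = 0.13.
D_1 = 11.1294
D_2 = 12.7432
D_3 = 14.5909
D_4 = 16.7066
Terminal value at t=4: TV = D_5/(r−g) = 17.4083/(0.13−0.042) = 197.8214
P₀ = 11.1294/(1+0.13)^1 + 12.7432/(1+0.13)^2 + 14.5909/(1+0.13)^3 + 16.7066/(1+0.13)^4 + 197.8214/(1+0.13)^4 = 161.5151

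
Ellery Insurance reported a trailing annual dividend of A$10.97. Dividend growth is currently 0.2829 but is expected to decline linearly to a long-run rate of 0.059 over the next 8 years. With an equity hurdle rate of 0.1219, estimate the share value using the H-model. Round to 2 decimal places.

H-model: P₀ = D₀[(1+g_L) + H(g_S−g_L)]/(r−g_L), with H = 8/2 = 4.
P₀ = 10.97 × [(1+0.059) + 4×(0.2829−0.059)] / (0.1219−0.059)
   = 10.97 × 1.9546 / 0.0629 = 340.8897

A$340.89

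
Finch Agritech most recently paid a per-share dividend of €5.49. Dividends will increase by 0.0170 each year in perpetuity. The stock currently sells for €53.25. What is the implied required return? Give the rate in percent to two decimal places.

Rearranging the constant-growth DDM: r = D₁/P₀ + g.
D₁ = 5.49 × (1 + 0.017) = 5.5833.
r = 5.5833 / 53.25 + 0.017 = 0.10485 + 0.017 = 0.12185

12.19%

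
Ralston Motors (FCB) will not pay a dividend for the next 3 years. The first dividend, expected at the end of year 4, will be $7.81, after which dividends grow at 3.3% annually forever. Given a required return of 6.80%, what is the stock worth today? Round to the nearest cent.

Deferred-dividend DDM. At t=3 the remaining stream is a growing perpetuity with first payment D_4 = 7.81.
V_3 = D_4/(r−g) = 7.81/(0.068−0.033) = 223.1429
P₀ = V_3/(1+r)^3 = 223.1429/(1+0.068)^3 = 183.1763

$183.18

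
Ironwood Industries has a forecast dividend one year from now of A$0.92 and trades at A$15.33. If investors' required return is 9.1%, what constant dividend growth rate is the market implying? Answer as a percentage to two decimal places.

From P₀ = D₁/(r − g), the implied growth is g = r − D₁/P₀.
g = 0.091 − 0.92/15.33 = 0.091 − 0.06001 = 0.03099

3.10%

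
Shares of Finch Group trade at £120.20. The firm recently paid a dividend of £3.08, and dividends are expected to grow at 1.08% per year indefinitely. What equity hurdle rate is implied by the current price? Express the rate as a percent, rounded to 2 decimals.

3.67%

Rearranging the constant-growth DDM: r = D₁/P₀ + g.
D₁ = 3.08 × (1 + 0.0108) = 3.1133.
r = 3.1133 / 120.20 + 0.0108 = 0.02590 + 0.0108 = 0.03670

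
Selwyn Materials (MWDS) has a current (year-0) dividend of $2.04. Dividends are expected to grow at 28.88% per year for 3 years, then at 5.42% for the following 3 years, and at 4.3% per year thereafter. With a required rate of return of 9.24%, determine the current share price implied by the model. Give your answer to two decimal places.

$81.53

Three-stage DDM. Project D₁…D_6; terminal Gordon value at t=6 with g = 0.043; discount at r = 0.0924.
D_1 = 2.6292
D_2 = 3.3885
D_3 = 4.3670
D_4 = 4.6037
D_5 = 4.8533
D_6 = 5.1163
TV_6 = 5.3363/(0.0924−0.043) = 108.0222
P₀ = Σ Dₜ/(1+r)ᵗ + TV_6/(1+r)^6 = 81.5252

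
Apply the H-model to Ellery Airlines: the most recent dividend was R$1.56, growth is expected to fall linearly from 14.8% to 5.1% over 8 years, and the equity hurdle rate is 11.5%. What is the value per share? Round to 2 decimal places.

H-model: P₀ = D₀[(1+g_L) + H(g_S−g_L)]/(r−g_L), with H = 8/2 = 4.
P₀ = 1.56 × [(1+0.051) + 4×(0.148−0.051)] / (0.115−0.051)
   = 1.56 × 1.4390 / 0.064 = 35.0756

R$35.08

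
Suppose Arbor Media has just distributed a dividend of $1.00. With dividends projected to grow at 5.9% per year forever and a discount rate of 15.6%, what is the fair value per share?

Gordon growth model: P₀ = D₁/(r − g). D₁ = 1.00 × (1 + 0.059) = 1.0590.
P₀ = 1.0590 / (0.156 − 0.059) = 1.0590 / 0.097 = 10.9175

$10.92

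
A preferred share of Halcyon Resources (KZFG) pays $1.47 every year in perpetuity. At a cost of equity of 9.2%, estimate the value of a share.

$15.98

Zero-growth DDM (perpetuity): P₀ = D/r = 1.47 / 0.092 = 15.9783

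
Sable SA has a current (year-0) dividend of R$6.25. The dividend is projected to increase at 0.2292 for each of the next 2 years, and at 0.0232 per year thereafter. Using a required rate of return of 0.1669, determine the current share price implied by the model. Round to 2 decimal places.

Two-stage DDM. Project D₁…D_2 at 0.2292, terminal growth 0.0232, discount at r = 0.1669.
D_1 = 7.6825
D_2 = 9.4433
Terminal value at t=2: TV = D_3/(r−g) = 9.6624/(0.1669−0.0232) = 67.2402
P₀ = 7.6825/(1+0.1669)^1 + 9.4433/(1+0.1669)^2 + 67.2402/(1+0.1669)^2 = 62.9001

R$62.90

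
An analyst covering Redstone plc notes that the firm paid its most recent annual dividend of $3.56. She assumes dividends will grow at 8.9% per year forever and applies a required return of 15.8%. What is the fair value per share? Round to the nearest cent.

Gordon growth model: P₀ = D₁/(r − g). D₁ = 3.56 × (1 + 0.089) = 3.8768.
P₀ = 3.8768 / (0.158 − 0.089) = 3.8768 / 0.069 = 56.1861

$56.19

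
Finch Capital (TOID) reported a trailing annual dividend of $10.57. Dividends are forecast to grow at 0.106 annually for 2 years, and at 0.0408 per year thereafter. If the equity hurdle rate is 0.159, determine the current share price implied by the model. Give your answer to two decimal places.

Two-stage DDM. Project D₁…D_2 at 0.106, terminal growth 0.0408, discount at r = 0.159.
D_1 = 11.6904
D_2 = 12.9296
Terminal value at t=2: TV = D_3/(r−g) = 13.4571/(0.159−0.0408) = 113.8505
P₀ = 11.6904/(1+0.159)^1 + 12.9296/(1+0.159)^2 + 113.8505/(1+0.159)^2 = 104.4676

$104.47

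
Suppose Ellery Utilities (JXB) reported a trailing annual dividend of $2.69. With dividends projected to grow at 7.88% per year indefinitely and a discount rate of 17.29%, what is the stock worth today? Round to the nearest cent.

Gordon growth model: P₀ = D₁/(r − g). D₁ = 2.69 × (1 + 0.0788) = 2.9020.
P₀ = 2.9020 / (0.1729 − 0.0788) = 2.9020 / 0.0941 = 30.8392

$30.84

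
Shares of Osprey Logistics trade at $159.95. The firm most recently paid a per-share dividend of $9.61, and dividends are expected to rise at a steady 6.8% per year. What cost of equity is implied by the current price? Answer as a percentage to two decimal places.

13.22%

Rearranging the constant-growth DDM: r = D₁/P₀ + g.
D₁ = 9.61 × (1 + 0.068) = 10.2635.
r = 10.2635 / 159.95 + 0.068 = 0.06417 + 0.068 = 0.13217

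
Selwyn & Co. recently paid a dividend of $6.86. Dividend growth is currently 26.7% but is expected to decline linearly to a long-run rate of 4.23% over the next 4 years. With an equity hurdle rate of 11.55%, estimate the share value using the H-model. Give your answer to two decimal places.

$139.80

H-model: P₀ = D₀[(1+g_L) + H(g_S−g_L)]/(r−g_L), with H = 4/2 = 2.
P₀ = 6.86 × [(1+0.0423) + 2×(0.267−0.0423)] / (0.1155−0.0423)
   = 6.86 × 1.4917 / 0.0732 = 139.7959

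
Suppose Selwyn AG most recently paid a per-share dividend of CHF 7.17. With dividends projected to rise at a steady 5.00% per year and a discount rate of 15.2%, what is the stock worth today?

Gordon growth model: P₀ = D₁/(r − g). D₁ = 7.17 × (1 + 0.05) = 7.5285.
P₀ = 7.5285 / (0.152 − 0.05) = 7.5285 / 0.102 = 73.8088

CHF 73.81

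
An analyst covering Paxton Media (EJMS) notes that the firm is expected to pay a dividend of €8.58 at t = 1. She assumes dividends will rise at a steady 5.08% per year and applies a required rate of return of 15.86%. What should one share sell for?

€79.59

Gordon growth model: P₀ = D₁/(r − g), with D₁ = 8.58 given directly.
P₀ = 8.5800 / (0.1586 − 0.0508) = 8.5800 / 0.1078 = 79.5918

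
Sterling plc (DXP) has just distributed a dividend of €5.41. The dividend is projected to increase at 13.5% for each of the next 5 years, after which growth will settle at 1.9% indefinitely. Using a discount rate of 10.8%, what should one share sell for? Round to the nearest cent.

€98.96

Two-stage DDM. Project D₁…D_5 at 0.135, terminal growth 0.019, discount at r = 0.108.
D_1 = 6.1404
D_2 = 6.9693
D_3 = 7.9102
D_4 = 8.9780
D_5 = 10.1901
Terminal value at t=5: TV = D_6/(r−g) = 10.3837/(0.108−0.019) = 116.6704
P₀ = 6.1404/(1+0.108)^1 + 6.9693/(1+0.108)^2 + 7.9102/(1+0.108)^3 + 8.9780/(1+0.108)^4 + 10.1901/(1+0.108)^5 + 116.6704/(1+0.108)^5 = 98.9583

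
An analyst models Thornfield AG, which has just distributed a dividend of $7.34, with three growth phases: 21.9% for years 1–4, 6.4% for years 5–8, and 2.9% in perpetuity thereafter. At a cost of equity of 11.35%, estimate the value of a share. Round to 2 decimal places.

$181.72

Three-stage DDM. Project D₁…D_8; terminal Gordon value at t=8 with g = 0.029; discount at r = 0.1135.
D_1 = 8.9475
D_2 = 10.9070
D_3 = 13.2956
D_4 = 16.2073
D_5 = 17.2446
D_6 = 18.3482
D_7 = 19.5225
D_8 = 20.7720
TV_8 = 21.3743/(0.1135−0.029) = 252.9508
P₀ = Σ Dₜ/(1+r)ᵗ + TV_8/(1+r)^8 = 181.7249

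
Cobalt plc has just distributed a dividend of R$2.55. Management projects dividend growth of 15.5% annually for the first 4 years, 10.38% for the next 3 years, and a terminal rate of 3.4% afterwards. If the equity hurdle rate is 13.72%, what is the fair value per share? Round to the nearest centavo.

R$43.14

Three-stage DDM. Project D₁…D_7; terminal Gordon value at t=7 with g = 0.034; discount at r = 0.1372.
D_1 = 2.9452
D_2 = 3.4018
D_3 = 3.9290
D_4 = 4.5380
D_5 = 5.0091
D_6 = 5.5290
D_7 = 6.1029
TV_7 = 6.3104/(0.1372−0.034) = 61.1477
P₀ = Σ Dₜ/(1+r)ᵗ + TV_7/(1+r)^7 = 43.1381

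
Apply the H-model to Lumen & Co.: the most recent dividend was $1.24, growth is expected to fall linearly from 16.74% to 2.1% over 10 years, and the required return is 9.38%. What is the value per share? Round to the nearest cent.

H-model: P₀ = D₀[(1+g_L) + H(g_S−g_L)]/(r−g_L), with H = 10/2 = 5.
P₀ = 1.24 × [(1+0.021) + 5×(0.1674−0.021)] / (0.0938−0.021)
   = 1.24 × 1.7530 / 0.0728 = 29.8588

$29.86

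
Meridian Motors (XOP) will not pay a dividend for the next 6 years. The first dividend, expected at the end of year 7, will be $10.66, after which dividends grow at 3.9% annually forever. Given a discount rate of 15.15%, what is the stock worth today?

$40.65

Deferred-dividend DDM. At t=6 the remaining stream is a growing perpetuity with first payment D_7 = 10.66.
V_6 = D_7/(r−g) = 10.66/(0.1515−0.039) = 94.7556
P₀ = V_6/(1+r)^6 = 94.7556/(1+0.1515)^6 = 40.6463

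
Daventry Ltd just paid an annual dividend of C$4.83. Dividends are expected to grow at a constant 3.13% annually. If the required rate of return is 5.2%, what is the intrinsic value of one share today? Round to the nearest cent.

C$240.64

Gordon growth model: P₀ = D₁/(r − g). D₁ = 4.83 × (1 + 0.0313) = 4.9812.
P₀ = 4.9812 / (0.052 − 0.0313) = 4.9812 / 0.0207 = 240.6367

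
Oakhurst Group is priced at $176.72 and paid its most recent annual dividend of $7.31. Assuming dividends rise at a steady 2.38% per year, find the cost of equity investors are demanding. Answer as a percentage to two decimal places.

Rearranging the constant-growth DDM: r = D₁/P₀ + g.
D₁ = 7.31 × (1 + 0.0238) = 7.4840.
r = 7.4840 / 176.72 + 0.0238 = 0.04235 + 0.0238 = 0.06615

6.61%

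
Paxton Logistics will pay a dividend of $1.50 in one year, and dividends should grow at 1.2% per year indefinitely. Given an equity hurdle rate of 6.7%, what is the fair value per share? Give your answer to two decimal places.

Gordon growth model: P₀ = D₁/(r − g), with D₁ = 1.50 given directly.
P₀ = 1.5000 / (0.067 − 0.012) = 1.5000 / 0.055 = 27.2727

$27.27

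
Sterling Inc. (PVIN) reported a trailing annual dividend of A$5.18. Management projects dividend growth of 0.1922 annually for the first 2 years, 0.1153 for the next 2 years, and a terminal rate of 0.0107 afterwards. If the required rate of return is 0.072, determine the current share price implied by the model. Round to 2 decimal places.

Three-stage DDM. Project D₁…D_4; terminal Gordon value at t=4 with g = 0.0107; discount at r = 0.072.
D_1 = 6.1756
D_2 = 7.3625
D_3 = 8.2114
D_4 = 9.1582
TV_4 = 9.2562/(0.072−0.0107) = 150.9987
P₀ = Σ Dₜ/(1+r)ᵗ + TV_4/(1+r)^4 = 140.1068

A$140.11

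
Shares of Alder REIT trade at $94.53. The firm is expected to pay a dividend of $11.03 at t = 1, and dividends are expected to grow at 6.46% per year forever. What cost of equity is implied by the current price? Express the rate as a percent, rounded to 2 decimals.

Rearranging the constant-growth DDM: r = D₁/P₀ + g.
r = 11.0300 / 94.53 + 0.0646 = 0.11668 + 0.0646 = 0.18128

18.13%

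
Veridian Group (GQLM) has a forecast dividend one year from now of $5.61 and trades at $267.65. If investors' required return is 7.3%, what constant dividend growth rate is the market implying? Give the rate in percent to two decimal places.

From P₀ = D₁/(r − g), the implied growth is g = r − D₁/P₀.
g = 0.073 − 5.61/267.65 = 0.073 − 0.02096 = 0.05204

5.20%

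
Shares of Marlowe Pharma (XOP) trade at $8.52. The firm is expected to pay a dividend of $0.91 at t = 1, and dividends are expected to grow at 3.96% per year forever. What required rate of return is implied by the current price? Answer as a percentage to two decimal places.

14.64%

Rearranging the constant-growth DDM: r = D₁/P₀ + g.
r = 0.9100 / 8.52 + 0.0396 = 0.10681 + 0.0396 = 0.14641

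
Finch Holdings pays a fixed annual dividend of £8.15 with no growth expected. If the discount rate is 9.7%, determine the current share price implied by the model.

£84.02

Zero-growth DDM (perpetuity): P₀ = D/r = 8.15 / 0.097 = 84.0206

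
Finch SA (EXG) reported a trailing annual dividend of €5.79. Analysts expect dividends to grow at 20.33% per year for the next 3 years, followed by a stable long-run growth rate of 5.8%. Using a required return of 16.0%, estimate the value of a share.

Two-stage DDM. Project D₁…D_3 at 0.2033, terminal growth 0.058, discount at r = 0.16.
D_1 = 6.9671
D_2 = 8.3835
D_3 = 10.0879
Terminal value at t=3: TV = D_4/(r−g) = 10.6730/(0.16−0.058) = 104.6371
P₀ = 6.9671/(1+0.16)^1 + 8.3835/(1+0.16)^2 + 10.0879/(1+0.16)^3 + 104.6371/(1+0.16)^3 = 85.7359

€85.74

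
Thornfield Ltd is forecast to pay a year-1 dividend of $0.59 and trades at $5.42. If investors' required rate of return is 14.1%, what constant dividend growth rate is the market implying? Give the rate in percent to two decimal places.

3.21%

From P₀ = D₁/(r − g), the implied growth is g = r − D₁/P₀.
g = 0.141 − 0.59/5.42 = 0.141 − 0.10886 = 0.03214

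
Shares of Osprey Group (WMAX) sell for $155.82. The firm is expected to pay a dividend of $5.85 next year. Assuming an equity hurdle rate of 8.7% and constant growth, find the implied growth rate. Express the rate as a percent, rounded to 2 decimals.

From P₀ = D₁/(r − g), the implied growth is g = r − D₁/P₀.
g = 0.087 − 5.85/155.82 = 0.087 − 0.03754 = 0.04946

4.95%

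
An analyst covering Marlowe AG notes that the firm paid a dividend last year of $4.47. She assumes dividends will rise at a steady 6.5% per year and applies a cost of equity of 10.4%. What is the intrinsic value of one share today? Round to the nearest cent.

Gordon growth model: P₀ = D₁/(r − g). D₁ = 4.47 × (1 + 0.065) = 4.7605.
P₀ = 4.7605 / (0.104 − 0.065) = 4.7605 / 0.039 = 122.0654

$122.07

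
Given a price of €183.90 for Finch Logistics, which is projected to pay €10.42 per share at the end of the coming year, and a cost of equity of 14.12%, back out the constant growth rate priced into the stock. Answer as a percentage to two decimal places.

From P₀ = D₁/(r − g), the implied growth is g = r − D₁/P₀.
g = 0.1412 − 10.42/183.90 = 0.1412 − 0.05666 = 0.08454

8.45%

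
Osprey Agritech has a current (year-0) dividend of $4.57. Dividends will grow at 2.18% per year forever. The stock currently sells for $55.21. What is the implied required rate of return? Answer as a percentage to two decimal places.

Rearranging the constant-growth DDM: r = D₁/P₀ + g.
D₁ = 4.57 × (1 + 0.0218) = 4.6696.
r = 4.6696 / 55.21 + 0.0218 = 0.08458 + 0.0218 = 0.10638

10.64%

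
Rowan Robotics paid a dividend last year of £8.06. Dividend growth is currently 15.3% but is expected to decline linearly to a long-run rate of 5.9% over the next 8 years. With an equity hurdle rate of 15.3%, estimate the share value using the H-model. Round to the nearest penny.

H-model: P₀ = D₀[(1+g_L) + H(g_S−g_L)]/(r−g_L), with H = 8/2 = 4.
P₀ = 8.06 × [(1+0.059) + 4×(0.153−0.059)] / (0.153−0.059)
   = 8.06 × 1.4350 / 0.094 = 123.0436

£123.04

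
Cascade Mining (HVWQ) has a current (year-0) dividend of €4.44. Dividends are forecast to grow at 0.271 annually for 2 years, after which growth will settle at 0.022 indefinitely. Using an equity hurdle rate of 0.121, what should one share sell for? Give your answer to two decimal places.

Two-stage DDM. Project D₁…D_2 at 0.271, terminal growth 0.022, discount at r = 0.121.
D_1 = 5.6432
D_2 = 7.1726
Terminal value at t=2: TV = D_3/(r−g) = 7.3304/(0.121−0.022) = 74.0440
P₀ = 5.6432/(1+0.121)^1 + 7.1726/(1+0.121)^2 + 74.0440/(1+0.121)^2 = 69.6640

€69.66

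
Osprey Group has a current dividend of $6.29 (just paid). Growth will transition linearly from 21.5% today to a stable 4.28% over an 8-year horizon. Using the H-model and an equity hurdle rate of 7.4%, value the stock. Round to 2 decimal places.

$349.09

H-model: P₀ = D₀[(1+g_L) + H(g_S−g_L)]/(r−g_L), with H = 8/2 = 4.
P₀ = 6.29 × [(1+0.0428) + 4×(0.215−0.0428)] / (0.074−0.0428)
   = 6.29 × 1.7316 / 0.0312 = 349.0950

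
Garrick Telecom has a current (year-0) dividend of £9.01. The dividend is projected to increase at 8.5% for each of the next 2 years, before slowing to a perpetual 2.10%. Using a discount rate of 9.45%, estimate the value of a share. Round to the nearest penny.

£140.78

Two-stage DDM. Project D₁…D_2 at 0.085, terminal growth 0.021, discount at r = 0.0945.
D_1 = 9.7759
D_2 = 10.6068
Terminal value at t=2: TV = D_3/(r−g) = 10.8295/(0.0945−0.021) = 147.3407
P₀ = 9.7759/(1+0.0945)^1 + 10.6068/(1+0.0945)^2 + 147.3407/(1+0.0945)^2 = 140.7821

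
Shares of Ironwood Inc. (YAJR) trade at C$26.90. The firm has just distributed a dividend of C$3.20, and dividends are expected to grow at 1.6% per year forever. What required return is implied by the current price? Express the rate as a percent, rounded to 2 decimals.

Rearranging the constant-growth DDM: r = D₁/P₀ + g.
D₁ = 3.20 × (1 + 0.016) = 3.2512.
r = 3.2512 / 26.90 + 0.016 = 0.12086 + 0.016 = 0.13686

13.69%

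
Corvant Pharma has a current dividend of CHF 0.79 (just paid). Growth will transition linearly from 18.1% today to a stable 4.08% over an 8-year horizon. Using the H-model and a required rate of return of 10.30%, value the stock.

H-model: P₀ = D₀[(1+g_L) + H(g_S−g_L)]/(r−g_L), with H = 8/2 = 4.
P₀ = 0.79 × [(1+0.0408) + 4×(0.181−0.0408)] / (0.103−0.0408)
   = 0.79 × 1.6016 / 0.0622 = 20.3419

CHF 20.34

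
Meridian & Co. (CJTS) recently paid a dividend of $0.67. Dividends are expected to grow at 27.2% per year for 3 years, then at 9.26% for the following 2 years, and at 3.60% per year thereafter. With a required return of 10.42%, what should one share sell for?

$19.93

Three-stage DDM. Project D₁…D_5; terminal Gordon value at t=5 with g = 0.036; discount at r = 0.1042.
D_1 = 0.8522
D_2 = 1.0840
D_3 = 1.3789
D_4 = 1.5066
D_5 = 1.6461
TV_5 = 1.7054/(0.1042−0.036) = 25.0054
P₀ = Σ Dₜ/(1+r)ᵗ + TV_5/(1+r)^5 = 19.9348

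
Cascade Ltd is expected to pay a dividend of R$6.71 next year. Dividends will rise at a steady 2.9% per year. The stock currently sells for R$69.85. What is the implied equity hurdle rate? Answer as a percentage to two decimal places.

Rearranging the constant-growth DDM: r = D₁/P₀ + g.
r = 6.7100 / 69.85 + 0.029 = 0.09606 + 0.029 = 0.12506

12.51%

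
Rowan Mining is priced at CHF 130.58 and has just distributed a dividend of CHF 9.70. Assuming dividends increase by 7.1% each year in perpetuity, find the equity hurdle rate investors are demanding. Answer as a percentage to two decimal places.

15.06%

Rearranging the constant-growth DDM: r = D₁/P₀ + g.
D₁ = 9.70 × (1 + 0.071) = 10.3887.
r = 10.3887 / 130.58 + 0.071 = 0.07956 + 0.071 = 0.15056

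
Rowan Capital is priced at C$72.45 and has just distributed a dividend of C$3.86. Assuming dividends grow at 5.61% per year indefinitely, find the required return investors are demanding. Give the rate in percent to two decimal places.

Rearranging the constant-growth DDM: r = D₁/P₀ + g.
D₁ = 3.86 × (1 + 0.0561) = 4.0765.
r = 4.0765 / 72.45 + 0.0561 = 0.05627 + 0.0561 = 0.11237

11.24%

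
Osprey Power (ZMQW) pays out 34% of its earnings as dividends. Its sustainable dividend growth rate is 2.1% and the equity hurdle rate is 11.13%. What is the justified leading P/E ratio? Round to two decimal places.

Justified leading P/E = b/(r−g) = 0.34/(0.1113−0.021) = 3.7652

3.77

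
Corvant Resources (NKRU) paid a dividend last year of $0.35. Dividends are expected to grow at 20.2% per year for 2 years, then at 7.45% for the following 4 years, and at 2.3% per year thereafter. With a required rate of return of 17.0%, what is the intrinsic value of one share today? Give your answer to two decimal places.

$3.76

Three-stage DDM. Project D₁…D_6; terminal Gordon value at t=6 with g = 0.023; discount at r = 0.17.
D_1 = 0.4207
D_2 = 0.5057
D_3 = 0.5434
D_4 = 0.5838
D_5 = 0.6273
D_6 = 0.6741
TV_6 = 0.6896/(0.17−0.023) = 4.6910
P₀ = Σ Dₜ/(1+r)ᵗ + TV_6/(1+r)^6 = 3.7574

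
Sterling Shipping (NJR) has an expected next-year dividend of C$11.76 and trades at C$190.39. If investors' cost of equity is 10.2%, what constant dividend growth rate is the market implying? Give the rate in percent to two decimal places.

4.02%

From P₀ = D₁/(r − g), the implied growth is g = r − D₁/P₀.
g = 0.102 − 11.76/190.39 = 0.102 − 0.06177 = 0.04023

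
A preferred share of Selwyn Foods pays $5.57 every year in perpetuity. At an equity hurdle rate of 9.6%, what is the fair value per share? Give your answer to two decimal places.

Zero-growth DDM (perpetuity): P₀ = D/r = 5.57 / 0.096 = 58.0208

$58.02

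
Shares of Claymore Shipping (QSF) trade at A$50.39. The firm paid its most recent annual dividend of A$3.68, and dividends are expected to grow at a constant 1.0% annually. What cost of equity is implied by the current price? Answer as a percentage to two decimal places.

8.38%

Rearranging the constant-growth DDM: r = D₁/P₀ + g.
D₁ = 3.68 × (1 + 0.01) = 3.7168.
r = 3.7168 / 50.39 + 0.01 = 0.07376 + 0.01 = 0.08376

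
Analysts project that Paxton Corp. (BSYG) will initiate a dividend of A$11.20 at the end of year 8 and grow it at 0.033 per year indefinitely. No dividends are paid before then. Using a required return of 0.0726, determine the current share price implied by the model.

Deferred-dividend DDM. At t=7 the remaining stream is a growing perpetuity with first payment D_8 = 11.20.
V_7 = D_8/(r−g) = 11.20/(0.0726−0.033) = 282.8283
P₀ = V_7/(1+r)^7 = 282.8283/(1+0.0726)^7 = 173.1643

A$173.16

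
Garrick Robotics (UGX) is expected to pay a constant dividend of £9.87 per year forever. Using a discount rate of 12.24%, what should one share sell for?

Zero-growth DDM (perpetuity): P₀ = D/r = 9.87 / 0.1224 = 80.6373

£80.64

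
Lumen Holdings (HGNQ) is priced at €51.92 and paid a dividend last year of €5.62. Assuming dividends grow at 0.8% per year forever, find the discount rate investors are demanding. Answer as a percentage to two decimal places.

Rearranging the constant-growth DDM: r = D₁/P₀ + g.
D₁ = 5.62 × (1 + 0.008) = 5.6650.
r = 5.6650 / 51.92 + 0.008 = 0.10911 + 0.008 = 0.11711

11.71%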